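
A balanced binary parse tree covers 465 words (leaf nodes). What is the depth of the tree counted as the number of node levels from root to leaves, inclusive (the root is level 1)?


In a balanced binary tree with n leaves the deepest leaf is ceil(log2(n)) edges below the root,
so counting node levels inclusive of root and leaves gives ceil(log2(n)) + 1 levels.
log2(465) = 8.8611
ceil(8.8611) = 9
levels = 9 + 1 = 10

10


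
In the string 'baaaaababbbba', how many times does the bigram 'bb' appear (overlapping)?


Scanning 'baaaaababbbba' for bigram 'bb':
  Position 0: 'ba' -> no
  Position 1: 'aa' -> no
  Position 2: 'aa' -> no
  Position 3: 'aa' -> no
  Position 4: 'aa' -> no
  Position 5: 'ab' -> no
  Position 6: 'ba' -> no
  Position 7: 'ab' -> no
  Position 8: 'bb' -> MATCH
  Position 9: 'bb' -> MATCH
  Position 10: 'bb' -> MATCH
  Position 11: 'ba' -> no
Total matches: 3

3


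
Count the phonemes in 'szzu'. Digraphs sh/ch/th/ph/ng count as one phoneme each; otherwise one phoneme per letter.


Parsing 'szzu' greedily, digraphs first:
  's' -> consonant phoneme (phonemes so far: 1)
  'z' -> consonant phoneme (phonemes so far: 2)
  'z' -> consonant phoneme (phonemes so far: 3)
  'u' -> vowel phoneme (phonemes so far: 4)
Total phonemes: 4

4


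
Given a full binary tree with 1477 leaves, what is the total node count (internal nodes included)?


Leaf nodes (terminals): 1477
Internal nodes = n - 1 = 1477 - 1 = 1476
Total = leaves + internal = 1477 + 1476 = 2953

2953


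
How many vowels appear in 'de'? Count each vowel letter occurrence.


Scanning each character of 'de':
  Position 1: 'd' -> consonant (running count: 0)
  Position 2: 'e' -> vowel (running count: 1)
Total vowels: 1

1


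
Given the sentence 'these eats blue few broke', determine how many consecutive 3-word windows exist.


Word trigrams from [5] words:
  Trigram 1: (these eats blue)
  Trigram 2: (eats blue few)
  Trigram 3: (blue few broke)
Total word trigrams: 5 - 2 = 3

3


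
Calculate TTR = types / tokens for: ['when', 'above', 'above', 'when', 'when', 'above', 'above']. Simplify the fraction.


Tokens: 7
Unique types: ('above', 'when') = 2
TTR = 2/7
Already in lowest terms.

2/7


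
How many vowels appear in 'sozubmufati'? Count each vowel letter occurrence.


Scanning each character of 'sozubmufati':
  Position 1: 's' -> consonant (running count: 0)
  Position 2: 'o' -> vowel (running count: 1)
  Position 3: 'z' -> consonant (running count: 1)
  Position 4: 'u' -> vowel (running count: 2)
  Position 5: 'b' -> consonant (running count: 2)
  Position 6: 'm' -> consonant (running count: 2)
  Position 7: 'u' -> vowel (running count: 3)
  Position 8: 'f' -> consonant (running count: 3)
  Position 9: 'a' -> vowel (running count: 4)
  Position 10: 't' -> consonant (running count: 4)
  Position 11: 'i' -> vowel (running count: 5)
Total vowels: 5

5


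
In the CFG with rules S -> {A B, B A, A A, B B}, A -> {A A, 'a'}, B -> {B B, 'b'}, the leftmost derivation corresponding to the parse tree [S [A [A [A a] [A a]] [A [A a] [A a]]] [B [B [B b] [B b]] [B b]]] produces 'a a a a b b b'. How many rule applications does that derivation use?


Every bracketed nonterminal node [X ...] in the tree is produced by exactly one rule application.
Reading the tree off as a leftmost derivation:
  Step 1: S  =>  A B   (applied S -> A B)
  Step 2: A B  =>  A A B   (applied A -> A A)
  Step 3: A A B  =>  A A A B   (applied A -> A A)
  Step 4: A A A B  =>  a A A B   (applied A -> a)
  Step 5: a A A B  =>  a a A B   (applied A -> a)
  Step 6: a a A B  =>  a a A A B   (applied A -> A A)
  Step 7: a a A A B  =>  a a a A B   (applied A -> a)
  Step 8: a a a A B  =>  a a a a B   (applied A -> a)
  Step 9: a a a a B  =>  a a a a B B   (applied B -> B B)
  Step 10: a a a a B B  =>  a a a a B B B   (applied B -> B B)
  Step 11: a a a a B B B  =>  a a a a b B B   (applied B -> b)
  Step 12: a a a a b B B  =>  a a a a b b B   (applied B -> b)
  Step 13: a a a a b b B  =>  a a a a b b b   (applied B -> b)
Final yield: a a a a b b b
Total rewrite steps: 13

13


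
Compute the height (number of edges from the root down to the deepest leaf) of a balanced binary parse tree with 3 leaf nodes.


In a balanced binary tree with n leaves the deepest leaf is ceil(log2(n)) edges below the root.
log2(3) = 1.5850
ceil(1.5850) = 2
height (edges) = 2

2


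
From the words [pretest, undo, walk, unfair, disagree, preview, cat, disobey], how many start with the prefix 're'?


Checking each word for prefix 're':
  'pretest' -> no (count: 0)
  'undo' -> no (count: 0)
  'walk' -> no (count: 0)
  'unfair' -> no (count: 0)
  'disagree' -> no (count: 0)
  'preview' -> no (count: 0)
  'cat' -> no (count: 0)
  'disobey' -> no (count: 0)
Total with prefix 're': 0

0


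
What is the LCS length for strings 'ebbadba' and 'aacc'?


DP table for LCS of 'ebbadba' and 'aacc':
       a  a  c  c
    0  0  0  0  0
  e 0  0  0  0  0
  b 0  0  0  0  0
  b 0  0  0  0  0
  a 0  1  1  1  1
  d 0  1  1  1  1
  b 0  1  1  1  1
  a 0  1  2  2  2
LCS: 'aa'
LCS length = 2

2


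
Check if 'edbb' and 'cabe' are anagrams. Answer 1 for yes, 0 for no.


Sort characters of 'edbb': 'bbde'
Sort characters of 'cabe': 'abce'
Sorted forms differ -> they are NOT anagrams
Result: 0

0


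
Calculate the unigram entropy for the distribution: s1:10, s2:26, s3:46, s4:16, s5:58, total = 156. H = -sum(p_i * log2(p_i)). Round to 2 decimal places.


Computing entropy H = -sum(p_i * log2(p_i)):
  s1: p = 10/156 = 0.0641, -p*log2(p) = 0.2541
  s2: p = 26/156 = 0.1667, -p*log2(p) = 0.4308
  s3: p = 46/156 = 0.2949, -p*log2(p) = 0.5195
  s4: p = 16/156 = 0.1026, -p*log2(p) = 0.3370
  s5: p = 58/156 = 0.3718, -p*log2(p) = 0.5307
H = sum of terms = 2.0721
Rounded to 2 decimals: 2.07

2.07


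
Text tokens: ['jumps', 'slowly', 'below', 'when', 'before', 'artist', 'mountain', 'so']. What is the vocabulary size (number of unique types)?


Listing all tokens and tracking unique types:
  Token 1: 'jumps' -> NEW (unique so far: 1)
  Token 2: 'slowly' -> NEW (unique so far: 2)
  Token 3: 'below' -> NEW (unique so far: 3)
  Token 4: 'when' -> NEW (unique so far: 4)
  Token 5: 'before' -> NEW (unique so far: 5)
  Token 6: 'artist' -> NEW (unique so far: 6)
  Token 7: 'mountain' -> NEW (unique so far: 7)
  Token 8: 'so' -> NEW (unique so far: 8)
Unique types: ('artist', 'before', 'below', 'jumps', 'mountain', 'slowly', 'so', 'when')
Vocabulary size: 8

8


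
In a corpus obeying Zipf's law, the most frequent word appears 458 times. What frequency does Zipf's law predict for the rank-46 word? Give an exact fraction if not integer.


Zipf's law: freq(rank) = f1 / rank
f1 = 458, rank = 46
freq = 458 / 46
GCD(458, 46) = 2
Simplified: 229/23

229/23


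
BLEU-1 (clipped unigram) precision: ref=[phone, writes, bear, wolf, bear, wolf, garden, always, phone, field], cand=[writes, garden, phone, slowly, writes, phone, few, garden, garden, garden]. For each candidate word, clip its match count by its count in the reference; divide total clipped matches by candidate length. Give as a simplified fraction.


Reference word counts: {'always': 1, 'bear': 2, 'field': 1, 'garden': 1, 'phone': 2, 'wolf': 2, 'writes': 1}
Checking each candidate word (with clipping):
  'writes' -> in reference (ref count 1, used 1/1) -> match (matches: 1)
  'garden' -> in reference (ref count 1, used 1/1) -> match (matches: 2)
  'phone' -> in reference (ref count 2, used 1/2) -> match (matches: 3)
  'slowly' -> not in reference -> no match (matches: 3)
  'writes' -> ref count 1 already used up (1/1) -> clipped, no match (matches: 3)
  'phone' -> in reference (ref count 2, used 2/2) -> match (matches: 4)
  'few' -> not in reference -> no match (matches: 4)
  'garden' -> ref count 1 already used up (1/1) -> clipped, no match (matches: 4)
  'garden' -> ref count 1 already used up (1/1) -> clipped, no match (matches: 4)
  'garden' -> ref count 1 already used up (1/1) -> clipped, no match (matches: 4)
Clipped matches: 4, Candidate length: 10
Precision = 4/10 = 2/5

2/5


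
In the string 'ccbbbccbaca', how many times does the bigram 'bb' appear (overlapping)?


Scanning 'ccbbbccbaca' for bigram 'bb':
  Position 0: 'cc' -> no
  Position 1: 'cb' -> no
  Position 2: 'bb' -> MATCH
  Position 3: 'bb' -> MATCH
  Position 4: 'bc' -> no
  Position 5: 'cc' -> no
  Position 6: 'cb' -> no
  Position 7: 'ba' -> no
  Position 8: 'ac' -> no
  Position 9: 'ca' -> no
Total matches: 2

2


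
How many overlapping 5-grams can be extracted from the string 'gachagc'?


String 'gachagc' has length L = 7.
Number of overlapping n-grams = L - n + 1
Substituting: 7 - 5 + 1 = 3

3


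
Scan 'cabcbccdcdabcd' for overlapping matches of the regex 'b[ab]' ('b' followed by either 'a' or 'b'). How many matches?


Pattern: b[ab] means 'b' followed by either 'a' or 'b'.
Scanning 'cabcbccdcdabcd' position-by-position:
  Pos 0: window 'ca' -> no
  Pos 1: window 'ab' -> no
  Pos 2: window 'bc' -> no
  Pos 3: window 'cb' -> no
  Pos 4: window 'bc' -> no
  Pos 5: window 'cc' -> no
  Pos 6: window 'cd' -> no
  Pos 7: window 'dc' -> no
  Pos 8: window 'cd' -> no
  Pos 9: window 'da' -> no
  Pos 10: window 'ab' -> no
  Pos 11: window 'bc' -> no
  Pos 12: window 'cd' -> no
  Pos 13: window 'd' -> no
Total matches: 0

0


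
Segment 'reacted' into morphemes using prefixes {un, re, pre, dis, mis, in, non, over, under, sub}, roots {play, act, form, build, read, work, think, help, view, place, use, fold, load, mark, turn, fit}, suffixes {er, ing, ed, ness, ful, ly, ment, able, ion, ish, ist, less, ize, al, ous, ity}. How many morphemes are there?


Segmenting 'reacted' against the inventory:
  're' -> prefix (morpheme 1)
  'act' -> root (morpheme 2)
  'ed' -> suffix (morpheme 3)
Total morphemes: 3

3


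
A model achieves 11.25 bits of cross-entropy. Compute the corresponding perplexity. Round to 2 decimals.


Perplexity formula: PP = 2^H
H = 11.25
PP = 2^11.25
Decompose: 2^11.25 = 2^11 * 2^0.25
2^11 = 2048, 2^0.25 ~ 1.1892071
PP ~ 2048 * 1.1892071 = 2435.4961408
Rounded to 2 decimals: 2435.50

2435.50


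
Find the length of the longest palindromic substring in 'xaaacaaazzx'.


Scanning 'xaaacaaazzx' for palindromic substrings.
Substring at positions 1-7: 'aaacaaa'.
Check: reverse('aaacaaa') = 'aaacaaa' -> palindrome confirmed.
Neighbouring characters ('x' / 'z') break symmetry, so it cannot extend further.
No longer palindromic substring exists; longest length = 7

7


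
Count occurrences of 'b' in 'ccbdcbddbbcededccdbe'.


Scanning 'ccbdcbddbbcededccdbe' for 'b':
  Position 2: 'b' -> MATCH (count: 1)
  Position 5: 'b' -> MATCH (count: 2)
  Position 8: 'b' -> MATCH (count: 3)
  Position 9: 'b' -> MATCH (count: 4)
  Position 18: 'b' -> MATCH (count: 5)
Total occurrences of 'b': 5

5


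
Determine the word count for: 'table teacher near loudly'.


Counting words by splitting on spaces:
  Word 1: 'table'
  Word 2: 'teacher'
  Word 3: 'near'
  Word 4: 'loudly'
Total words: 4

4


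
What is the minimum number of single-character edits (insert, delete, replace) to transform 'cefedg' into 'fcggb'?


Building DP table for s1='cefedg' (len 6) and s2='fcggb' (len 5):
       f  c  g  g  b
    0  1  2  3  4  5
  c 1  1  1  2  3  4
  e 2  2  2  2  3  4
  f 3  2  3  3  3  4
  e 4  3  3  4  4  4
  d 5  4  4  4  5  5
  g 6  5  5  4  4  5
Edit distance = dp[6][5] = 5

5


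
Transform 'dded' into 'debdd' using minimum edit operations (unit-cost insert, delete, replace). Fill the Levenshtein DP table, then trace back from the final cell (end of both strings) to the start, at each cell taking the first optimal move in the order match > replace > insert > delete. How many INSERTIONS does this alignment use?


Edit distance = 3. Backtracking from cell (4, 5) with preference match > replace > insert > delete,
then listing the resulting alignment 'dded' -> 'debdd' left to right:
  Step 1: keep 'd'
  Step 2: insert 'e' [insertion #1]
  Step 3: replace d->b
  Step 4: replace e->d
  Step 5: keep 'd'
Total insertions: 1

1


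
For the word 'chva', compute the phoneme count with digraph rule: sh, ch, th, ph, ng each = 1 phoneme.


Parsing 'chva' greedily, digraphs first:
  'ch' -> digraph (1 consonant phoneme) (phonemes so far: 1)
  'v' -> consonant phoneme (phonemes so far: 2)
  'a' -> vowel phoneme (phonemes so far: 3)
Total phonemes: 3

3


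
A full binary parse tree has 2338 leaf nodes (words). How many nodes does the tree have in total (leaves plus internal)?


Leaf nodes (terminals): 2338
Internal nodes = n - 1 = 2338 - 1 = 2337
Total = leaves + internal = 2338 + 2337 = 4675

4675


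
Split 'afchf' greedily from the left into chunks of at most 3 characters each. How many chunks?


'afchf' has 5 characters.
Chunking with max size 3:
  Chunk 1: 'afc' (positions 0-2)
  Chunk 2: 'hf' (positions 3-4)
Total chunks: ceil(5 / 3) = 2

2


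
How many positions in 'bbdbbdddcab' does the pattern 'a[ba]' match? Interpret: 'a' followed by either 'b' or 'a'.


Pattern: a[ba] means 'a' followed by either 'b' or 'a'.
Scanning 'bbdbbdddcab' position-by-position:
  Pos 0: window 'bb' -> no
  Pos 1: window 'bd' -> no
  Pos 2: window 'db' -> no
  Pos 3: window 'bb' -> no
  Pos 4: window 'bd' -> no
  Pos 5: window 'dd' -> no
  Pos 6: window 'dd' -> no
  Pos 7: window 'dc' -> no
  Pos 8: window 'ca' -> no
  Pos 9: window 'ab' -> MATCH
  Pos 10: window 'b' -> no
Total matches: 1

1


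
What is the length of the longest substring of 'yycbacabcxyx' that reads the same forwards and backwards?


Scanning 'yycbacabcxyx' for palindromic substrings.
Substring at positions 2-8: 'cbacabc'.
Check: reverse('cbacabc') = 'cbacabc' -> palindrome confirmed.
Neighbouring characters ('y' / 'x') break symmetry, so it cannot extend further.
No longer palindromic substring exists; longest length = 7

7


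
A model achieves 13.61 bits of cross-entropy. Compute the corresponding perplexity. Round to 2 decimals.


Perplexity formula: PP = 2^H
H = 13.61
PP = 2^13.61
Decompose: 2^13.61 = 2^13 * 2^0.61
2^13 = 8192, 2^0.61 ~ 1.5262592
PP ~ 8192 * 1.5262592 = 12503.1153664
Rounded to 2 decimals: 12503.12

12503.12


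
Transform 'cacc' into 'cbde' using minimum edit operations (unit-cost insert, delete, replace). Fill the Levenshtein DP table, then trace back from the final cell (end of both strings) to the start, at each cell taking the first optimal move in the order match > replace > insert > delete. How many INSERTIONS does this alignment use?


Edit distance = 3. Backtracking from cell (4, 4) with preference match > replace > insert > delete,
then listing the resulting alignment 'cacc' -> 'cbde' left to right:
  Step 1: keep 'c'
  Step 2: replace a->b
  Step 3: replace c->d
  Step 4: replace c->e
Total insertions: 0

0


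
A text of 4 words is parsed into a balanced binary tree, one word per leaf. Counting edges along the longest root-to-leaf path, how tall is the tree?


In a balanced binary tree with n leaves the deepest leaf is ceil(log2(n)) edges below the root.
log2(4) = 2.0000
ceil(2.0000) = 2
height (edges) = 2

2


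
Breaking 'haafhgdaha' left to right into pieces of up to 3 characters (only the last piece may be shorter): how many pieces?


'haafhgdaha' has 10 characters.
Chunking with max size 3:
  Chunk 1: 'haa' (positions 0-2)
  Chunk 2: 'fhg' (positions 3-5)
  Chunk 3: 'dah' (positions 6-8)
  Chunk 4: 'a' (positions 9-9)
Total chunks: ceil(10 / 3) = 4

4


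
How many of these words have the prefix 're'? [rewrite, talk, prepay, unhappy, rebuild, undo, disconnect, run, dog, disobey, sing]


Checking each word for prefix 're':
  'rewrite' -> YES, starts with 're' (count: 1)
  'talk' -> no (count: 1)
  'prepay' -> no (count: 1)
  'unhappy' -> no (count: 1)
  'rebuild' -> YES, starts with 're' (count: 2)
  'undo' -> no (count: 2)
  'disconnect' -> no (count: 2)
  'run' -> no (count: 2)
  'dog' -> no (count: 2)
  'disobey' -> no (count: 2)
  'sing' -> no (count: 2)
Total with prefix 're': 2

2


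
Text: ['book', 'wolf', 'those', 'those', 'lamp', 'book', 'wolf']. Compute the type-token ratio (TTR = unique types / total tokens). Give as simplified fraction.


Tokens: 7
Unique types: ('book', 'lamp', 'those', 'wolf') = 4
TTR = 4/7
Already in lowest terms.

4/7


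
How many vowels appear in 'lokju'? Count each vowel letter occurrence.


Scanning each character of 'lokju':
  Position 1: 'l' -> consonant (running count: 0)
  Position 2: 'o' -> vowel (running count: 1)
  Position 3: 'k' -> consonant (running count: 1)
  Position 4: 'j' -> consonant (running count: 1)
  Position 5: 'u' -> vowel (running count: 2)
Total vowels: 2

2


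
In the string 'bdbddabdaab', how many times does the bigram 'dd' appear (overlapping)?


Scanning 'bdbddabdaab' for bigram 'dd':
  Position 0: 'bd' -> no
  Position 1: 'db' -> no
  Position 2: 'bd' -> no
  Position 3: 'dd' -> MATCH
  Position 4: 'da' -> no
  Position 5: 'ab' -> no
  Position 6: 'bd' -> no
  Position 7: 'da' -> no
  Position 8: 'aa' -> no
  Position 9: 'ab' -> no
Total matches: 1

1


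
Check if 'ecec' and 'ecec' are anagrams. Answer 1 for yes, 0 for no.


Sort characters of 'ecec': 'ccee'
Sort characters of 'ecec': 'ccee'
Sorted forms match -> they ARE anagrams
Result: 1

1


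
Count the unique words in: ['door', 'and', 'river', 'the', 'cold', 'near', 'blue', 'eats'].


Listing all tokens and tracking unique types:
  Token 1: 'door' -> NEW (unique so far: 1)
  Token 2: 'and' -> NEW (unique so far: 2)
  Token 3: 'river' -> NEW (unique so far: 3)
  Token 4: 'the' -> NEW (unique so far: 4)
  Token 5: 'cold' -> NEW (unique so far: 5)
  Token 6: 'near' -> NEW (unique so far: 6)
  Token 7: 'blue' -> NEW (unique so far: 7)
  Token 8: 'eats' -> NEW (unique so far: 8)
Unique types: ('and', 'blue', 'cold', 'door', 'eats', 'near', 'river', 'the')
Vocabulary size: 8

8


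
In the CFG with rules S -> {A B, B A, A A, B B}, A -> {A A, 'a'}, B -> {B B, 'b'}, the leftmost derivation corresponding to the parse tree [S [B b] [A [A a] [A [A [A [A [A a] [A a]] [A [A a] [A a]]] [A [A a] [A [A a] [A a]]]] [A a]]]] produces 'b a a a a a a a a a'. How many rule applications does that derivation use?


Every bracketed nonterminal node [X ...] in the tree is produced by exactly one rule application.
Reading the tree off as a leftmost derivation:
  Step 1: S  =>  B A   (applied S -> B A)
  Step 2: B A  =>  b A   (applied B -> b)
  Step 3: b A  =>  b A A   (applied A -> A A)
  Step 4: b A A  =>  b a A   (applied A -> a)
  Step 5: b a A  =>  b a A A   (applied A -> A A)
  Step 6: b a A A  =>  b a A A A   (applied A -> A A)
  Step 7: b a A A A  =>  b a A A A A   (applied A -> A A)
  Step 8: b a A A A A  =>  b a A A A A A   (applied A -> A A)
  Step 9: b a A A A A A  =>  b a a A A A A   (applied A -> a)
  Step 10: b a a A A A A  =>  b a a a A A A   (applied A -> a)
  Step 11: b a a a A A A  =>  b a a a A A A A   (applied A -> A A)
  Step 12: b a a a A A A A  =>  b a a a a A A A   (applied A -> a)
  Step 13: b a a a a A A A  =>  b a a a a a A A   (applied A -> a)
  Step 14: b a a a a a A A  =>  b a a a a a A A A   (applied A -> A A)
  Step 15: b a a a a a A A A  =>  b a a a a a a A A   (applied A -> a)
  Step 16: b a a a a a a A A  =>  b a a a a a a A A A   (applied A -> A A)
  Step 17: b a a a a a a A A A  =>  b a a a a a a a A A   (applied A -> a)
  Step 18: b a a a a a a a A A  =>  b a a a a a a a a A   (applied A -> a)
  Step 19: b a a a a a a a a A  =>  b a a a a a a a a a   (applied A -> a)
Final yield: b a a a a a a a a a
Total rewrite steps: 19

19


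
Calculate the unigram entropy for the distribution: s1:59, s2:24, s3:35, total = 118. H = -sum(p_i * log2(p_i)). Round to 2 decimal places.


Computing entropy H = -sum(p_i * log2(p_i)):
  s1: p = 59/118 = 0.5000, -p*log2(p) = 0.5000
  s2: p = 24/118 = 0.2034, -p*log2(p) = 0.4673
  s3: p = 35/118 = 0.2966, -p*log2(p) = 0.5201
H = sum of terms = 1.4874
Rounded to 2 decimals: 1.49

1.49


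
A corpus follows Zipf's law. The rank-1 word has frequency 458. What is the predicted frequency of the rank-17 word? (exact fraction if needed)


Zipf's law: freq(rank) = f1 / rank
f1 = 458, rank = 17
freq = 458 / 17
GCD(458, 17) = 1
Simplified: 458/17

458/17


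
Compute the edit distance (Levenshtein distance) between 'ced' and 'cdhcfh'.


Building DP table for s1='ced' (len 3) and s2='cdhcfh' (len 6):
       c  d  h  c  f  h
    0  1  2  3  4  5  6
  c 1  0  1  2  3  4  5
  e 2  1  1  2  3  4  5
  d 3  2  1  2  3  4  5
Edit distance = dp[3][6] = 5

5


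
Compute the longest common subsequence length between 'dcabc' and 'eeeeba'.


DP table for LCS of 'dcabc' and 'eeeeba':
       e  e  e  e  b  a
    0  0  0  0  0  0  0
  d 0  0  0  0  0  0  0
  c 0  0  0  0  0  0  0
  a 0  0  0  0  0  0  1
  b 0  0  0  0  0  1  1
  c 0  0  0  0  0  1  1
LCS: 'a'
LCS length = 1

1


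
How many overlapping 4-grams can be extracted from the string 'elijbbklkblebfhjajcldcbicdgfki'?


String 'elijbbklkblebfhjajcldcbicdgfki' has length L = 30.
Number of overlapping n-grams = L - n + 1
Substituting: 30 - 4 + 1 = 27

27


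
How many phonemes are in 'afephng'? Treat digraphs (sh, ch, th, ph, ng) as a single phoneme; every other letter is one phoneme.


Parsing 'afephng' greedily, digraphs first:
  'a' -> vowel phoneme (phonemes so far: 1)
  'f' -> consonant phoneme (phonemes so far: 2)
  'e' -> vowel phoneme (phonemes so far: 3)
  'ph' -> digraph (1 consonant phoneme) (phonemes so far: 4)
  'ng' -> digraph (1 consonant phoneme) (phonemes so far: 5)
Total phonemes: 5

5


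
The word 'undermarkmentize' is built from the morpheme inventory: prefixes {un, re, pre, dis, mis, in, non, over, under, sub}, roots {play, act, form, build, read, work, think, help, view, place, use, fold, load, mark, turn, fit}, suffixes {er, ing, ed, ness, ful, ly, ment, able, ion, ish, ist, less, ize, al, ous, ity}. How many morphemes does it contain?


Segmenting 'undermarkmentize' against the inventory:
  'under' -> prefix (morpheme 1)
  'mark' -> root (morpheme 2)
  'ment' -> suffix (morpheme 3)
  'ize' -> suffix (morpheme 4)
Total morphemes: 4

4


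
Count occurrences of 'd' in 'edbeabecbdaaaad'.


Scanning 'edbeabecbdaaaad' for 'd':
  Position 1: 'd' -> MATCH (count: 1)
  Position 9: 'd' -> MATCH (count: 2)
  Position 14: 'd' -> MATCH (count: 3)
Total occurrences of 'd': 3

3


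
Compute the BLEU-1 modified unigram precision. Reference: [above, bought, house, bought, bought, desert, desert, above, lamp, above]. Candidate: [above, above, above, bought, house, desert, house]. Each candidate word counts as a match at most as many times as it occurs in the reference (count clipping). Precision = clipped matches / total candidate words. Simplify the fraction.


Reference word counts: {'above': 3, 'bought': 3, 'desert': 2, 'house': 1, 'lamp': 1}
Checking each candidate word (with clipping):
  'above' -> in reference (ref count 3, used 1/3) -> match (matches: 1)
  'above' -> in reference (ref count 3, used 2/3) -> match (matches: 2)
  'above' -> in reference (ref count 3, used 3/3) -> match (matches: 3)
  'bought' -> in reference (ref count 3, used 1/3) -> match (matches: 4)
  'house' -> in reference (ref count 1, used 1/1) -> match (matches: 5)
  'desert' -> in reference (ref count 2, used 1/2) -> match (matches: 6)
  'house' -> ref count 1 already used up (1/1) -> clipped, no match (matches: 6)
Clipped matches: 6, Candidate length: 7
Precision = 6/7

6/7


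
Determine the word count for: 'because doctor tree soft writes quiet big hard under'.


Counting words by splitting on spaces:
  Word 1: 'because'
  Word 2: 'doctor'
  Word 3: 'tree'
  Word 4: 'soft'
  Word 5: 'writes'
  Word 6: 'quiet'
  Word 7: 'big'
  Word 8: 'hard'
  Word 9: 'under'
Total words: 9

9


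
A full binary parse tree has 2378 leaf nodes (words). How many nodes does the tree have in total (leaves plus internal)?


Leaf nodes (terminals): 2378
Internal nodes = n - 1 = 2378 - 1 = 2377
Total = leaves + internal = 2378 + 2377 = 4755

4755


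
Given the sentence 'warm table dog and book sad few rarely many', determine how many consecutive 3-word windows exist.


Word trigrams from [9] words:
  Trigram 1: (warm table dog)
  Trigram 2: (table dog and)
  Trigram 3: (dog and book)
  Trigram 4: (and book sad)
  Trigram 5: (book sad few)
  Trigram 6: (sad few rarely)
  Trigram 7: (few rarely many)
Total word trigrams: 9 - 2 = 7

7


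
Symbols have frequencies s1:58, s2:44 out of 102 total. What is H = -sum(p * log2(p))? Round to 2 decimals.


Computing entropy H = -sum(p_i * log2(p_i)):
  s1: p = 58/102 = 0.5686, -p*log2(p) = 0.4631
  s2: p = 44/102 = 0.4314, -p*log2(p) = 0.5233
H = sum of terms = 0.9864
Rounded to 2 decimals: 0.99

0.99


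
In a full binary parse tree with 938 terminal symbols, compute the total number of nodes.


Leaf nodes (terminals): 938
Internal nodes = n - 1 = 938 - 1 = 937
Total = leaves + internal = 938 + 937 = 1875

1875


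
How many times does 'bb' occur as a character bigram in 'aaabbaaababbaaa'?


Scanning 'aaabbaaababbaaa' for bigram 'bb':
  Position 0: 'aa' -> no
  Position 1: 'aa' -> no
  Position 2: 'ab' -> no
  Position 3: 'bb' -> MATCH
  Position 4: 'ba' -> no
  Position 5: 'aa' -> no
  Position 6: 'aa' -> no
  Position 7: 'ab' -> no
  Position 8: 'ba' -> no
  Position 9: 'ab' -> no
  Position 10: 'bb' -> MATCH
  Position 11: 'ba' -> no
  Position 12: 'aa' -> no
  Position 13: 'aa' -> no
Total matches: 2

2


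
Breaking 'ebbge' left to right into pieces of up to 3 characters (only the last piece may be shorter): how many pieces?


'ebbge' has 5 characters.
Chunking with max size 3:
  Chunk 1: 'ebb' (positions 0-2)
  Chunk 2: 'ge' (positions 3-4)
Total chunks: ceil(5 / 3) = 2

2


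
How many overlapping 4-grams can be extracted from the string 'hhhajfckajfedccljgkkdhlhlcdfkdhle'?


String 'hhhajfckajfedccljgkkdhlhlcdfkdhle' has length L = 33.
Number of overlapping n-grams = L - n + 1
Substituting: 33 - 4 + 1 = 30

30


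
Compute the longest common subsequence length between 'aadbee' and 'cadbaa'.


DP table for LCS of 'aadbee' and 'cadbaa':
       c  a  d  b  a  a
    0  0  0  0  0  0  0
  a 0  0  1  1  1  1  1
  a 0  0  1  1  1  2  2
  d 0  0  1  2  2  2  2
  b 0  0  1  2  3  3  3
  e 0  0  1  2  3  3  3
  e 0  0  1  2  3  3  3
LCS: 'adb'
LCS length = 3

3


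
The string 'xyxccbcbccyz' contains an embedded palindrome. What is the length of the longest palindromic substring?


Scanning 'xyxccbcbccyz' for palindromic substrings.
Substring at positions 3-9: 'ccbcbcc'.
Check: reverse('ccbcbcc') = 'ccbcbcc' -> palindrome confirmed.
Neighbouring characters ('x' / 'y') break symmetry, so it cannot extend further.
No longer palindromic substring exists; longest length = 7

7


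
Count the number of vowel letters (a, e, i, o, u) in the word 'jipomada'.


Scanning each character of 'jipomada':
  Position 1: 'j' -> consonant (running count: 0)
  Position 2: 'i' -> vowel (running count: 1)
  Position 3: 'p' -> consonant (running count: 1)
  Position 4: 'o' -> vowel (running count: 2)
  Position 5: 'm' -> consonant (running count: 2)
  Position 6: 'a' -> vowel (running count: 3)
  Position 7: 'd' -> consonant (running count: 3)
  Position 8: 'a' -> vowel (running count: 4)
Total vowels: 4

4


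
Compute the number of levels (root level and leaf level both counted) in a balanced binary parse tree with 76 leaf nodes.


In a balanced binary tree with n leaves the deepest leaf is ceil(log2(n)) edges below the root,
so counting node levels inclusive of root and leaves gives ceil(log2(n)) + 1 levels.
log2(76) = 6.2479
ceil(6.2479) = 7
levels = 7 + 1 = 8

8


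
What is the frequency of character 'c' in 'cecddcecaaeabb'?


Scanning 'cecddcecaaeabb' for 'c':
  Position 0: 'c' -> MATCH (count: 1)
  Position 2: 'c' -> MATCH (count: 2)
  Position 5: 'c' -> MATCH (count: 3)
  Position 7: 'c' -> MATCH (count: 4)
Total occurrences of 'c': 4

4


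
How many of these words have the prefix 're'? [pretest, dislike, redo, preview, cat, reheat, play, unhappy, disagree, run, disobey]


Checking each word for prefix 're':
  'pretest' -> no (count: 0)
  'dislike' -> no (count: 0)
  'redo' -> YES, starts with 're' (count: 1)
  'preview' -> no (count: 1)
  'cat' -> no (count: 1)
  'reheat' -> YES, starts with 're' (count: 2)
  'play' -> no (count: 2)
  'unhappy' -> no (count: 2)
  'disagree' -> no (count: 2)
  'run' -> no (count: 2)
  'disobey' -> no (count: 2)
Total with prefix 're': 2

2


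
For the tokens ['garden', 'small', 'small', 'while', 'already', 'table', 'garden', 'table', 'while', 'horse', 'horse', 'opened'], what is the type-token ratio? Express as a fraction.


Tokens: 12
Unique types: ('already', 'garden', 'horse', 'opened', 'small', 'table', 'while') = 7
TTR = 7/12
Already in lowest terms.

7/12


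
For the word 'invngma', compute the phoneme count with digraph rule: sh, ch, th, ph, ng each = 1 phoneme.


Parsing 'invngma' greedily, digraphs first:
  'i' -> vowel phoneme (phonemes so far: 1)
  'n' -> consonant phoneme (phonemes so far: 2)
  'v' -> consonant phoneme (phonemes so far: 3)
  'ng' -> digraph (1 consonant phoneme) (phonemes so far: 4)
  'm' -> consonant phoneme (phonemes so far: 5)
  'a' -> vowel phoneme (phonemes so far: 6)
Total phonemes: 6

6


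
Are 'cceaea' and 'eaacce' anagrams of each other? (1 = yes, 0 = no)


Sort characters of 'cceaea': 'aaccee'
Sort characters of 'eaacce': 'aaccee'
Sorted forms match -> they ARE anagrams
Result: 1

1


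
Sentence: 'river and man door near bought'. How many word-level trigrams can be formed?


Word trigrams from [6] words:
  Trigram 1: (river and man)
  Trigram 2: (and man door)
  Trigram 3: (man door near)
  Trigram 4: (door near bought)
Total word trigrams: 6 - 2 = 4

4


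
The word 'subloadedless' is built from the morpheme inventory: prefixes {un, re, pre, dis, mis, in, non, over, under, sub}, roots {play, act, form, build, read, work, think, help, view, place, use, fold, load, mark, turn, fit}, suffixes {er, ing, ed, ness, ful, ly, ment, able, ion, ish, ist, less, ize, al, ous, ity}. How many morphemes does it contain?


Segmenting 'subloadedless' against the inventory:
  'sub' -> prefix (morpheme 1)
  'load' -> root (morpheme 2)
  'ed' -> suffix (morpheme 3)
  'less' -> suffix (morpheme 4)
Total morphemes: 4

4


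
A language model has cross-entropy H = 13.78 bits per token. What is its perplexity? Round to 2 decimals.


Perplexity formula: PP = 2^H
H = 13.78
PP = 2^13.78
Decompose: 2^13.78 = 2^13 * 2^0.78
2^13 = 8192, 2^0.78 ~ 1.7171309
PP ~ 8192 * 1.7171309 = 14066.7363328
Rounded to 2 decimals: 14066.74

14066.74


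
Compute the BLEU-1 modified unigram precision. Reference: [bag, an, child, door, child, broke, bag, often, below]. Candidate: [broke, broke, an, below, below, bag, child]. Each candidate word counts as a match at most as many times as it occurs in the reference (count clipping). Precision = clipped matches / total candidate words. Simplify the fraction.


Reference word counts: {'an': 1, 'bag': 2, 'below': 1, 'broke': 1, 'child': 2, 'door': 1, 'often': 1}
Checking each candidate word (with clipping):
  'broke' -> in reference (ref count 1, used 1/1) -> match (matches: 1)
  'broke' -> ref count 1 already used up (1/1) -> clipped, no match (matches: 1)
  'an' -> in reference (ref count 1, used 1/1) -> match (matches: 2)
  'below' -> in reference (ref count 1, used 1/1) -> match (matches: 3)
  'below' -> ref count 1 already used up (1/1) -> clipped, no match (matches: 3)
  'bag' -> in reference (ref count 2, used 1/2) -> match (matches: 4)
  'child' -> in reference (ref count 2, used 1/2) -> match (matches: 5)
Clipped matches: 5, Candidate length: 7
Precision = 5/7

5/7


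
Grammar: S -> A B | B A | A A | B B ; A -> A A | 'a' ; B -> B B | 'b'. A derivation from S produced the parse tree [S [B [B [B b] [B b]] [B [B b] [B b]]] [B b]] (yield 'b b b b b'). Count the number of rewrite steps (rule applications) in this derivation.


Every bracketed nonterminal node [X ...] in the tree is produced by exactly one rule application.
Reading the tree off as a leftmost derivation:
  Step 1: S  =>  B B   (applied S -> B B)
  Step 2: B B  =>  B B B   (applied B -> B B)
  Step 3: B B B  =>  B B B B   (applied B -> B B)
  Step 4: B B B B  =>  b B B B   (applied B -> b)
  Step 5: b B B B  =>  b b B B   (applied B -> b)
  Step 6: b b B B  =>  b b B B B   (applied B -> B B)
  Step 7: b b B B B  =>  b b b B B   (applied B -> b)
  Step 8: b b b B B  =>  b b b b B   (applied B -> b)
  Step 9: b b b b B  =>  b b b b b   (applied B -> b)
Final yield: b b b b b
Total rewrite steps: 9

9


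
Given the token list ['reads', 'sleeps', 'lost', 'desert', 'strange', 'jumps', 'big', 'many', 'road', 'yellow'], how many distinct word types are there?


Listing all tokens and tracking unique types:
  Token 1: 'reads' -> NEW (unique so far: 1)
  Token 2: 'sleeps' -> NEW (unique so far: 2)
  Token 3: 'lost' -> NEW (unique so far: 3)
  Token 4: 'desert' -> NEW (unique so far: 4)
  Token 5: 'strange' -> NEW (unique so far: 5)
  Token 6: 'jumps' -> NEW (unique so far: 6)
  Token 7: 'big' -> NEW (unique so far: 7)
  Token 8: 'many' -> NEW (unique so far: 8)
  Token 9: 'road' -> NEW (unique so far: 9)
  Token 10: 'yellow' -> NEW (unique so far: 10)
Unique types: ('big', 'desert', 'jumps', 'lost', 'many', 'reads', 'road', 'sleeps', 'strange', 'yellow')
Vocabulary size: 10

10


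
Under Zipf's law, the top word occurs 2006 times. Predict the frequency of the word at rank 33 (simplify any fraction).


Zipf's law: freq(rank) = f1 / rank
f1 = 2006, rank = 33
freq = 2006 / 33
GCD(2006, 33) = 1
Simplified: 2006/33

2006/33


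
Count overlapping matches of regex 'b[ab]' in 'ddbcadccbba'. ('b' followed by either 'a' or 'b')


Pattern: b[ab] means 'b' followed by either 'a' or 'b'.
Scanning 'ddbcadccbba' position-by-position:
  Pos 0: window 'dd' -> no
  Pos 1: window 'db' -> no
  Pos 2: window 'bc' -> no
  Pos 3: window 'ca' -> no
  Pos 4: window 'ad' -> no
  Pos 5: window 'dc' -> no
  Pos 6: window 'cc' -> no
  Pos 7: window 'cb' -> no
  Pos 8: window 'bb' -> MATCH
  Pos 9: window 'ba' -> MATCH
  Pos 10: window 'a' -> no
Total matches: 2

2


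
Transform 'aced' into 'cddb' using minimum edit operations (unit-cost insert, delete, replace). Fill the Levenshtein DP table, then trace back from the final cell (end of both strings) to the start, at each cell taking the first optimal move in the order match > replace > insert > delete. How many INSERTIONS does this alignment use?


Edit distance = 3. Backtracking from cell (4, 4) with preference match > replace > insert > delete,
then listing the resulting alignment 'aced' -> 'cddb' left to right:
  Step 1: delete 'a'
  Step 2: keep 'c'
  Step 3: replace e->d
  Step 4: keep 'd'
  Step 5: insert 'b' [insertion #1]
Total insertions: 1

1


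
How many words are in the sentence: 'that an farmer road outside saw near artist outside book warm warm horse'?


Counting words by splitting on spaces:
  Word 1: 'that'
  Word 2: 'an'
  Word 3: 'farmer'
  Word 4: 'road'
  Word 5: 'outside'
  Word 6: 'saw'
  Word 7: 'near'
  Word 8: 'artist'
  Word 9: 'outside'
  Word 10: 'book'
  Word 11: 'warm'
  Word 12: 'warm'
  Word 13: 'horse'
Total words: 13

13


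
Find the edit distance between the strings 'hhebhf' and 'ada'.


Building DP table for s1='hhebhf' (len 6) and s2='ada' (len 3):
       a  d  a
    0  1  2  3
  h 1  1  2  3
  h 2  2  2  3
  e 3  3  3  3
  b 4  4  4  4
  h 5  5  5  5
  f 6  6  6  6
Edit distance = dp[6][3] = 6

6


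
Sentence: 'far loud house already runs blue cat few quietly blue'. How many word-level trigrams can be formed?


Word trigrams from [10] words:
  Trigram 1: (far loud house)
  Trigram 2: (loud house already)
  Trigram 3: (house already runs)
  Trigram 4: (already runs blue)
  Trigram 5: (runs blue cat)
  Trigram 6: (blue cat few)
  Trigram 7: (cat few quietly)
  Trigram 8: (few quietly blue)
Total word trigrams: 10 - 2 = 8

8


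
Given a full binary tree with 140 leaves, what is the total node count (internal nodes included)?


Leaf nodes (terminals): 140
Internal nodes = n - 1 = 140 - 1 = 139
Total = leaves + internal = 140 + 139 = 279

279


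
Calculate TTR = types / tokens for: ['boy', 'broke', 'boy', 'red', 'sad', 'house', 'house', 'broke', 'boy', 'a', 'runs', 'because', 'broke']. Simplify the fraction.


Tokens: 13
Unique types: ('a', 'because', 'boy', 'broke', 'house', 'red', 'runs', 'sad') = 8
TTR = 8/13
Already in lowest terms.

8/13


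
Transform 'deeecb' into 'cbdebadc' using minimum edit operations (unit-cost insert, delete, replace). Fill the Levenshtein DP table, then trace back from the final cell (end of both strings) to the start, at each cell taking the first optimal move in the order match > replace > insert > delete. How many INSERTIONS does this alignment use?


Edit distance = 6. Backtracking from cell (6, 8) with preference match > replace > insert > delete,
then listing the resulting alignment 'deeecb' -> 'cbdebadc' left to right:
  Step 1: insert 'c' [insertion #1]
  Step 2: insert 'b' [insertion #2]
  Step 3: keep 'd'
  Step 4: keep 'e'
  Step 5: replace e->b
  Step 6: replace e->a
  Step 7: replace c->d
  Step 8: replace b->c
Total insertions: 2

2


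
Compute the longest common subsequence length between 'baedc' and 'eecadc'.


DP table for LCS of 'baedc' and 'eecadc':
       e  e  c  a  d  c
    0  0  0  0  0  0  0
  b 0  0  0  0  0  0  0
  a 0  0  0  0  1  1  1
  e 0  1  1  1  1  1  1
  d 0  1  1  1  1  2  2
  c 0  1  1  2  2  2  3
LCS: 'adc'
LCS length = 3

3


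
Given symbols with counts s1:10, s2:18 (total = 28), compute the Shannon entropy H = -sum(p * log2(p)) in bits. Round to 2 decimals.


Computing entropy H = -sum(p_i * log2(p_i)):
  s1: p = 10/28 = 0.3571, -p*log2(p) = 0.5305
  s2: p = 18/28 = 0.6429, -p*log2(p) = 0.4098
H = sum of terms = 0.9403
Rounded to 2 decimals: 0.94

0.94


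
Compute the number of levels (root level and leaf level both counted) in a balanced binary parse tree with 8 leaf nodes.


In a balanced binary tree with n leaves the deepest leaf is ceil(log2(n)) edges below the root,
so counting node levels inclusive of root and leaves gives ceil(log2(n)) + 1 levels.
log2(8) = 3.0000
ceil(3.0000) = 3
levels = 3 + 1 = 4

4


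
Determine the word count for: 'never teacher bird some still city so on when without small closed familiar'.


Counting words by splitting on spaces:
  Word 1: 'never'
  Word 2: 'teacher'
  Word 3: 'bird'
  Word 4: 'some'
  Word 5: 'still'
  Word 6: 'city'
  Word 7: 'so'
  Word 8: 'on'
  Word 9: 'when'
  Word 10: 'without'
  Word 11: 'small'
  Word 12: 'closed'
  Word 13: 'familiar'
Total words: 13

13


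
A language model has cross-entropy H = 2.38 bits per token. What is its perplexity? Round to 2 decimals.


Perplexity formula: PP = 2^H
H = 2.38
PP = 2^2.38
Decompose: 2^2.38 = 2^2 * 2^0.38
2^2 = 4, 2^0.38 ~ 1.3013419
PP ~ 4 * 1.3013419 = 5.2053676
Rounded to 2 decimals: 5.21

5.21


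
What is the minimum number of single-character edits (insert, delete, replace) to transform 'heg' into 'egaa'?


Building DP table for s1='heg' (len 3) and s2='egaa' (len 4):
       e  g  a  a
    0  1  2  3  4
  h 1  1  2  3  4
  e 2  1  2  3  4
  g 3  2  1  2  3
Edit distance = dp[3][4] = 3

3


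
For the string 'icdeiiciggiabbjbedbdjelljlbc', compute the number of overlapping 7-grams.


String 'icdeiiciggiabbjbedbdjelljlbc' has length L = 28.
Number of overlapping n-grams = L - n + 1
Substituting: 28 - 7 + 1 = 22

22


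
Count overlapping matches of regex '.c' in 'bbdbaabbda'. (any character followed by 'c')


Pattern: .c means any character followed by 'c'.
Scanning 'bbdbaabbda' position-by-position:
  Pos 0: window 'bb' -> no
  Pos 1: window 'bd' -> no
  Pos 2: window 'db' -> no
  Pos 3: window 'ba' -> no
  Pos 4: window 'aa' -> no
  Pos 5: window 'ab' -> no
  Pos 6: window 'bb' -> no
  Pos 7: window 'bd' -> no
  Pos 8: window 'da' -> no
  Pos 9: window 'a' -> no
Total matches: 0

0
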